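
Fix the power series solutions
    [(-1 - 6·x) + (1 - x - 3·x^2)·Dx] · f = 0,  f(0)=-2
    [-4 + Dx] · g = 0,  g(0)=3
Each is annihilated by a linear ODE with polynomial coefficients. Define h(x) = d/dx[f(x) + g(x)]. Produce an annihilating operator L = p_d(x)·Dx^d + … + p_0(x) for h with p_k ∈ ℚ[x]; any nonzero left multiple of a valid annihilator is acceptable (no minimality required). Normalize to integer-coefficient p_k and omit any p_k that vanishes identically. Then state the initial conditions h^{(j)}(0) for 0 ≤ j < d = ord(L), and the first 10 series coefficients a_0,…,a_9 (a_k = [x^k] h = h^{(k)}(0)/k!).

f: a_k = -2, -2, -8, -14, -38, -80, -194, -434, -1016, -2318, …
g: a_k = 3, 12, 24, 32, 32, 128/5, 256/15, 1024/105, 512/105, 2048/945, …
h₀=f+g: left-lcm gives L₀, ord ≤ 2.
Differentiate: ansatz ord ≤ ord L₀ ⇒ L.
L = (20 + 496·x + 552·x^2 + 2160·x^3 + 1296·x^4) + (-13 - 112·x - 298·x^2 - 516·x^3 + 360·x^4 + 432·x^5)·Dx + (2 - 3·x + 40·x^2 - 6·x^3 - 171·x^4 - 108·x^5)·Dx^2  (order 2).
h: a_k = 10, 32, 54, -24, -272, -5308/5, -44546/15, -849344/105, -2188462/105, -50700508/945, …
ICs: h(0) = 10, h′(0) = 32.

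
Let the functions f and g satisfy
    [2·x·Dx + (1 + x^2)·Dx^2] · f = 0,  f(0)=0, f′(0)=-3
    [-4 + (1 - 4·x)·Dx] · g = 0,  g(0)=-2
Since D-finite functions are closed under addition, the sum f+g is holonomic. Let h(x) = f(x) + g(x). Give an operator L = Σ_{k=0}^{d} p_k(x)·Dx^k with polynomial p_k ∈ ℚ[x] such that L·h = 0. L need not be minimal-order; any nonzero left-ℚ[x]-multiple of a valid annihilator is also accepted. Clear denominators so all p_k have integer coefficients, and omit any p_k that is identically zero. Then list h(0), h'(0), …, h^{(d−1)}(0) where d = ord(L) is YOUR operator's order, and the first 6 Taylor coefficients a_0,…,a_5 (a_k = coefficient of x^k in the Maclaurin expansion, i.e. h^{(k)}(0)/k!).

L = (8 - 128·x - 24·x^2)·Dx + (-49 + 8·x - 109·x^2 - 24·x^3)·Dx^2 + (4 - 15·x - 15·x^3 - 4·x^4)·Dx^3  (order 3).
h: a_k = -2, -11, -32, -127, -512, -10243/5, …
ICs: h(0) = -2, h′(0) = -11, h′′(0) = -64.

f: a_k = 0, -3, 0, 1, 0, -3/5, …
g: a_k = -2, -8, -32, -128, -512, -2048, …
Weyl lclm of L_f,L_g ⇒ L₀ (ord ≤ 3).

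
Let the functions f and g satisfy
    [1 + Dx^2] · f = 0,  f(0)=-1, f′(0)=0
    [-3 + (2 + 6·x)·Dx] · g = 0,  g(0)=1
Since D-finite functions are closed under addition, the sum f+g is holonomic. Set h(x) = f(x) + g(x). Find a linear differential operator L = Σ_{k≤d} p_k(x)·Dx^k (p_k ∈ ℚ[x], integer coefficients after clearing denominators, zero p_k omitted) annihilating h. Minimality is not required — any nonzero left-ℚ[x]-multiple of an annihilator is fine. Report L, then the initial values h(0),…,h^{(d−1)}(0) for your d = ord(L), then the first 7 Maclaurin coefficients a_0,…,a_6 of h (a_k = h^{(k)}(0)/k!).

L = (-93 - 72·x - 108·x^2) + (-10 + 18·x + 216·x^2 + 216·x^3)·Dx + (-93 - 72·x - 108·x^2)·Dx^2 + (-10 + 18·x + 216·x^2 + 216·x^3)·Dx^3  (order 3).
h: a_k = 0, 3/2, -5/8, 27/16, -1231/384, 1701/256, -688841/46080, …
ICs: h(0) = 0, h′(0) = 3/2, h′′(0) = -5/4.

f: a_k = -1, 0, 1/2, 0, -1/24, 0, 1/720, …
g: a_k = 1, 3/2, -9/8, 27/16, -405/128, 1701/256, -15309/1024, …
L₀ := lclm(L_f,L_g); ord L₀ ≤ 2+1.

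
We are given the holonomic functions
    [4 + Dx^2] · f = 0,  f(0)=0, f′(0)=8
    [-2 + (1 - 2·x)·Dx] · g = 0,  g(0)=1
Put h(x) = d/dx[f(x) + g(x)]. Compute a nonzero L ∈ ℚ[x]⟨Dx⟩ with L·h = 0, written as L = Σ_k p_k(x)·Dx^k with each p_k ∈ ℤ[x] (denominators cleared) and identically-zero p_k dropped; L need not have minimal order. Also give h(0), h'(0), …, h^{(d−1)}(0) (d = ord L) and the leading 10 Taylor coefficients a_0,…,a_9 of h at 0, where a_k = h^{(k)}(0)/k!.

f: a_k = 0, 8, 0, -16/3, 0, 16/15, 0, -32/315, 0, 16/2835, …
g: a_k = 1, 2, 4, 8, 16, 32, 64, 128, 256, 512, …
L₀ := lclm(L_f,L_g); ord L₀ ≤ 2+1.
h₀' ⇒ L via d/dx closure of L₀.
L = (208 - 64·x + 64·x^2) + (-28 + 72·x - 48·x^2 + 32·x^3)·Dx + (52 - 16·x + 16·x^2)·Dx^2 + (-7 + 18·x - 12·x^2 + 8·x^3)·Dx^3  (order 3).
h: a_k = 10, 8, 8, 64, 496/3, 384, 40288/45, 2048, 1451536/315, 10240, …
ICs: h(0) = 10, h′(0) = 8, h′′(0) = 16.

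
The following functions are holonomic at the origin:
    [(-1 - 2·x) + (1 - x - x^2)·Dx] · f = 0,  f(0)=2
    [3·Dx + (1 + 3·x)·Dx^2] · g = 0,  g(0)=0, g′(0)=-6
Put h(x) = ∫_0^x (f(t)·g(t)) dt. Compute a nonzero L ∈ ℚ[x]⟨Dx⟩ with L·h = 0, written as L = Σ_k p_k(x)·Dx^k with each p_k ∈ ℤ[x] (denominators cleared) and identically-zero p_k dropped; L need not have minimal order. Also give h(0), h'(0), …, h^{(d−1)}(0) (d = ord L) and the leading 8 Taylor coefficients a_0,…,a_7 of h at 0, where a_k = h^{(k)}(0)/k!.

L = (5 + 12·x)·Dx + (-1 + 13·x + 15·x^2)·Dx^2 + (-1 - 2·x + 4·x^2 + 3·x^3)·Dx^3  (order 3).
h: a_k = 0, 0, -6, 2, -21/2, 9, -319/10, 1698/35, …
ICs: h(0) = 0, h′(0) = 0, h′′(0) = -12.

f: a_k = 2, 2, 4, 6, 10, 16, 26, 42, …
g: a_k = 0, -6, 9, -18, 81/2, -486/5, 243, -4374/7, …
h₀=f·g: eliminate ⇒ L₀, order ≤ 1·2.
h=∫h₀ ⇒ L = L₀·Dx.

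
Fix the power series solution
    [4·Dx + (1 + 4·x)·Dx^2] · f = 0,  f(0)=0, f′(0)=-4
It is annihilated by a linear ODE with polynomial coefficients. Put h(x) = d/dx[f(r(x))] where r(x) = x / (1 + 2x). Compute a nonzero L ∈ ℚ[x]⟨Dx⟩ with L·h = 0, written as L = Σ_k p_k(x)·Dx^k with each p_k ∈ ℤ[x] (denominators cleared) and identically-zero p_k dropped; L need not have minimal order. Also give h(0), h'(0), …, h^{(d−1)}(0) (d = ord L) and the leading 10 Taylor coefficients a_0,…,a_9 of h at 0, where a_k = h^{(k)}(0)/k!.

f: a_k = 0, -4, 8, -64/3, 64, -1024/5, 2048/3, -16384/7, 8192, -262144/9, …
f∘r: x↦r, Dx↦Dx/r' in L_f ⇒ L₀.
h=h₀': d/dx-closure on L₀ ⇒ L.
L = (8 + 24·x) + (1 + 8·x + 12·x^2)·Dx  (order 1).
h: a_k = -4, 32, -208, 1280, -7744, 46592, -279808, 1679360, -10077184, 60465152, …
ICs: h(0) = -4.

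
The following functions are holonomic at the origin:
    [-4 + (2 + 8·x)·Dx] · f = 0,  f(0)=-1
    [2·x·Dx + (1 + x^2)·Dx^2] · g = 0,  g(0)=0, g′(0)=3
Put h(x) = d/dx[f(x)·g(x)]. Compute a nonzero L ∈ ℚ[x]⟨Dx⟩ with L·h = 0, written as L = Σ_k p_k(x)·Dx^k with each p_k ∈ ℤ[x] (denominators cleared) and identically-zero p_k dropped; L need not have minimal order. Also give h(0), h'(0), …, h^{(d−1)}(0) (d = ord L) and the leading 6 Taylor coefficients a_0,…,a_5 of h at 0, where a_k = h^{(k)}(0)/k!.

f: a_k = -1, -2, 2, -4, 10, -28, …
g: a_k = 0, 3, 0, -1, 0, 3/5, …
Product ⇒ symmetric product L₀, ord ≤ 2.
Differentiate: ansatz ord ≤ ord L₀ ⇒ L.
L = (-10 + 40·x + 98·x^2 - 24·x^3 - 12·x^4) + (13 + 66·x + 117·x^2 + 226·x^3 - 84·x^4 - 48·x^5)·Dx + (3 + 23·x + 42·x^2 - x^3 + 23·x^4 - 24·x^5 - 16·x^6)·Dx^2  (order 2).
h: a_k = -3, -12, 21, -40, 137, -2436/5, …
ICs: h(0) = -3, h′(0) = -12.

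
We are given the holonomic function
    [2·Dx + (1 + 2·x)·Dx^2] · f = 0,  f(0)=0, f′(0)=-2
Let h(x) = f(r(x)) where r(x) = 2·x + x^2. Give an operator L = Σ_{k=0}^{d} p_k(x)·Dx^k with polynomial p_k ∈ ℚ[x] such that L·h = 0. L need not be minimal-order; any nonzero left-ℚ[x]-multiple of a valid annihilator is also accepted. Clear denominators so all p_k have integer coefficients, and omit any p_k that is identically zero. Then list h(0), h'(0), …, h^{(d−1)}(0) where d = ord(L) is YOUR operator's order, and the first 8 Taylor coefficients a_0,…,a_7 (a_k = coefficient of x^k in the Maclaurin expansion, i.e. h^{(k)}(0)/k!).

L = (3 + 4·x + 2·x^2)·Dx + (1 + 5·x + 6·x^2 + 2·x^3)·Dx^2  (order 2).
h: a_k = 0, -4, 6, -40/3, 34, -464/5, 264, -5408/7, …
ICs: h(0) = 0, h′(0) = -4.

f: a_k = 0, -2, 2, -8/3, 4, -32/5, 32/3, -128/7, …
Substitute x→r, Dx→(1/r')Dx; clear ⇒ L₀.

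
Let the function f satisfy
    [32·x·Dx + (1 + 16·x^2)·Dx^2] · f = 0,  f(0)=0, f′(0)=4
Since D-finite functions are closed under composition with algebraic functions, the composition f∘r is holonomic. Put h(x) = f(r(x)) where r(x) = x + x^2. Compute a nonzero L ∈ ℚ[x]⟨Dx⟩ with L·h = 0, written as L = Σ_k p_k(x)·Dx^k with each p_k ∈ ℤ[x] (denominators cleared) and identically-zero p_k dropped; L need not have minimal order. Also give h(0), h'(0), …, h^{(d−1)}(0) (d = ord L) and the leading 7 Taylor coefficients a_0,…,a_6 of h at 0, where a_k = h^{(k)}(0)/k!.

L = (-2 + 32·x + 128·x^2 + 192·x^3 + 96·x^4)·Dx + (1 + 2·x + 16·x^2 + 64·x^3 + 80·x^4 + 32·x^5)·Dx^2  (order 2).
h: a_k = 0, 4, 4, -64/3, -64, 704/5, 3008/3, …
ICs: h(0) = 0, h′(0) = 4.

f: a_k = 0, 4, 0, -64/3, 0, 1024/5, 0, …
f∘r: x↦r, Dx↦Dx/r' in L_f ⇒ L₀.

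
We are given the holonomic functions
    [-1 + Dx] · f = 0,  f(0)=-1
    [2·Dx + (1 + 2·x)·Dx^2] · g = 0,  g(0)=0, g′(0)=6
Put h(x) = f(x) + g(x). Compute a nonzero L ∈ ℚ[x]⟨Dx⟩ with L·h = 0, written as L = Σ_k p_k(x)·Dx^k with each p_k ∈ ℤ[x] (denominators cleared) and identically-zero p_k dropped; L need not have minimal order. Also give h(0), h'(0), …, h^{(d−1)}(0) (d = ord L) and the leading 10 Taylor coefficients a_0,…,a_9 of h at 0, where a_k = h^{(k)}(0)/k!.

f: a_k = -1, -1, -1/2, -1/6, -1/24, -1/120, -1/720, -1/5040, -1/40320, -1/362880, …
g: a_k = 0, 6, -6, 8, -12, 96/5, -32, 384/7, -96, 512/3, …
Weyl lclm of L_f,L_g ⇒ L₀ (ord ≤ 3).
L = (-10 - 4·x)·Dx + (7 - 4·x - 4·x^2)·Dx^2 + (3 + 8·x + 4·x^2)·Dx^3  (order 3).
h: a_k = -1, 5, -13/2, 47/6, -289/24, 2303/120, -23041/720, 39497/720, -3870721/40320, 61931519/362880, …
ICs: h(0) = -1, h′(0) = 5, h′′(0) = -13.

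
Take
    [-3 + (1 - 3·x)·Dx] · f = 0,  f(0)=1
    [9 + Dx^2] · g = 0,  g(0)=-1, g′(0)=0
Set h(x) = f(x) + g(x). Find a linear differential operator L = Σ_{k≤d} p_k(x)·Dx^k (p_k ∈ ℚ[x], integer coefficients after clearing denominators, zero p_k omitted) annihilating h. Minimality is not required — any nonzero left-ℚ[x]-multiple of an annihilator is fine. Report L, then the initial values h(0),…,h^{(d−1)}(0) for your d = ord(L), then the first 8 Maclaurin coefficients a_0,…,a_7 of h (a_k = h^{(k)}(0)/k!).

f: a_k = 1, 3, 9, 27, 81, 243, 729, 2187, …
g: a_k = -1, 0, 9/2, 0, -27/8, 0, 81/80, 0, …
L₀ := lclm(L_f,L_g); ord L₀ ≤ 1+2.
L = (63 - 54·x + 81·x^2) + (-9 + 45·x - 81·x^2 + 81·x^3)·Dx + (7 - 6·x + 9·x^2)·Dx^2 + (-1 + 5·x - 9·x^2 + 9·x^3)·Dx^3  (order 3).
h: a_k = 0, 3, 27/2, 27, 621/8, 243, 58401/80, 2187, …
ICs: h(0) = 0, h′(0) = 3, h′′(0) = 27.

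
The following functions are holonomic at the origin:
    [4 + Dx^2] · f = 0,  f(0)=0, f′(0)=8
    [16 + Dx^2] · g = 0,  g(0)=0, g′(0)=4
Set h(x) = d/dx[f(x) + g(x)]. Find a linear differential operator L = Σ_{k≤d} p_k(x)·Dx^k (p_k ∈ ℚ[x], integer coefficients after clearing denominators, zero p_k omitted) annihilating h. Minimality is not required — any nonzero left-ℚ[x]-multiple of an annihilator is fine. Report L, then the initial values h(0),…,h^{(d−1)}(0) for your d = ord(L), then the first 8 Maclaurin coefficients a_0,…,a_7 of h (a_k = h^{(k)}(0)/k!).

f: a_k = 0, 8, 0, -16/3, 0, 16/15, 0, -32/315, …
g: a_k = 0, 4, 0, -32/3, 0, 128/15, 0, -1024/315, …
h₀=f+g: left-lcm gives L₀, ord ≤ 4.
h=h₀': d/dx-closure on L₀ ⇒ L.
L = 64 + 20·Dx^2 + Dx^4  (order 4).
h: a_k = 12, 0, -48, 0, 48, 0, -352/15, 0, …
ICs: h(0) = 12, h′(0) = 0, h′′(0) = -96, h′′′(0) = 0.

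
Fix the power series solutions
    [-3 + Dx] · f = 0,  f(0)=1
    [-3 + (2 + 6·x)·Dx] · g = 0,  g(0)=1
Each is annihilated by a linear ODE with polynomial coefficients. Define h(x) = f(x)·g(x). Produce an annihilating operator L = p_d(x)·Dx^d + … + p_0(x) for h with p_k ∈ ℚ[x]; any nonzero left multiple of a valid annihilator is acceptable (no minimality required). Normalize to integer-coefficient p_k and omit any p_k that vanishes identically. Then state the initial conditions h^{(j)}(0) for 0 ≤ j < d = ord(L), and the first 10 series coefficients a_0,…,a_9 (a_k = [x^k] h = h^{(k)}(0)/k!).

f: a_k = 1, 3, 9/2, 9/2, 27/8, 81/40, 81/80, 243/560, 729/4480, 243/4480, …
g: a_k = 1, 3/2, -9/8, 27/16, -405/128, 1701/256, -15309/1024, 72171/2048, -2814669/32768, 14073345/65536, …
h₀=f·g: eliminate ⇒ L₀, order ≤ 1·1.
L = (-9 - 18·x) + (2 + 6·x)·Dx  (order 1).
h: a_k = 1, 9/2, 63/8, 153/16, 891/128, 8667/1280, -7209/5120, 818667/71680, -28832679/1146880, 21591279/327680, …
ICs: h(0) = 1.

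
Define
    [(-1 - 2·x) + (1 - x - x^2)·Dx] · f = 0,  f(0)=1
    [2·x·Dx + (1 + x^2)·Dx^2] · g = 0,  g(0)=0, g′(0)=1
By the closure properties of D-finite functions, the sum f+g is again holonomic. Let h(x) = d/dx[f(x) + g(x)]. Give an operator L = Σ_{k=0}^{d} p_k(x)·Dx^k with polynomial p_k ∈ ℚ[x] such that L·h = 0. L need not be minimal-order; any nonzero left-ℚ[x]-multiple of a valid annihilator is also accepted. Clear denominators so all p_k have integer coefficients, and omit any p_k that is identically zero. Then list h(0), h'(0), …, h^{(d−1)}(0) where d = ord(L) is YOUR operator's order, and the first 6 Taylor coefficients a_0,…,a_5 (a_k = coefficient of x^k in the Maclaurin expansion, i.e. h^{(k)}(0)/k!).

f: a_k = 1, 1, 2, 3, 5, 8, …
g: a_k = 0, 1, 0, -1/3, 0, 1/5, …
f+g: L₀ = lclm(L_f,L_g), ord ≤ 1+2.
Derive L from L₀ (diff closure).
L = (-4 + 16·x + 64·x^2 + 72·x^3 + 66·x^4 + 6·x^6) + (10 + 24·x + 28·x^2 + 60·x^3 + 65·x^4 + 50·x^5 + 3·x^6 + 6·x^7)·Dx + (-2 - 2·x - 2·x^2 + 8·x^3 + 5·x^4 + 11·x^5 + 6·x^6 + x^7 + x^8)·Dx^2  (order 2).
h: a_k = 2, 4, 8, 20, 41, 78, …
ICs: h(0) = 2, h′(0) = 4.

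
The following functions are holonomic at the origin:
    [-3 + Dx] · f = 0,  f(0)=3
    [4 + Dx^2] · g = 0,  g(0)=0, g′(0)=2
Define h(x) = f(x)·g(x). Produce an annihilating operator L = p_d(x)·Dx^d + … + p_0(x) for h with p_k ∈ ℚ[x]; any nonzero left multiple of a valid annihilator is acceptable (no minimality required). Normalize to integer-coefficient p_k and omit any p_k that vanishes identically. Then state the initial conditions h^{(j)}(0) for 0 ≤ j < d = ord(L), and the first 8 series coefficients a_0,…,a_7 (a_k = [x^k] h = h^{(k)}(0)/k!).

f: a_k = 3, 9, 27/2, 27/2, 81/8, 243/40, 243/80, 729/560, …
g: a_k = 0, 2, 0, -4/3, 0, 4/15, 0, -8/315, …
f·g: L₀ = L_f ⊗_s L_g, ord ≤ 1·2.
L = 13 - 6·Dx + Dx^2  (order 2).
h: a_k = 0, 6, 18, 23, 15, 61/20, -69/20, -3277/840, …
ICs: h(0) = 0, h′(0) = 6.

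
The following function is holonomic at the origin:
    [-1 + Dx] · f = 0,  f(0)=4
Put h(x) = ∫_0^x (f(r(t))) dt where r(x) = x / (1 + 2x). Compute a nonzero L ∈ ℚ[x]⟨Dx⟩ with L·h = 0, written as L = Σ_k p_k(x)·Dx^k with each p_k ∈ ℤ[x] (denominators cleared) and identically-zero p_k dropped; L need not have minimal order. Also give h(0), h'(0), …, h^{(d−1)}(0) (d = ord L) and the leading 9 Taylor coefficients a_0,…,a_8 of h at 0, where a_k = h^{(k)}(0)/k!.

L = -Dx + (1 + 4·x + 4·x^2)·Dx^2  (order 2).
h: a_k = 0, 4, 2, -2, 13/6, -71/30, 49/20, -2699/1260, 9157/10080, …
ICs: h(0) = 0, h′(0) = 4.

f: a_k = 4, 4, 2, 2/3, 1/6, 1/30, 1/180, 1/1260, 1/10080, …
h₀=f(r): pull back L_f along r ⇒ L₀.
∫: right-multiply L₀ by Dx.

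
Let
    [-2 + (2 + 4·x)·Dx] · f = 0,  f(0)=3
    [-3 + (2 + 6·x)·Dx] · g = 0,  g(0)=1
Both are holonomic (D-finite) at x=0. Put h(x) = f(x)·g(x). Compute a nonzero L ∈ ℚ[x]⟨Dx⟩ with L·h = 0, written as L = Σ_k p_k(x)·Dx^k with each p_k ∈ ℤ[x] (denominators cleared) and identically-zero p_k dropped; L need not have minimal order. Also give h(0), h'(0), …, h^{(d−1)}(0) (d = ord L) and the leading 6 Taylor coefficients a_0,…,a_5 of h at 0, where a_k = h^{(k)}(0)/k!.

f: a_k = 3, 3, -3/2, 3/2, -15/8, 21/8, …
g: a_k = 1, 3/2, -9/8, 27/16, -405/128, 1701/256, …
h₀=f·g: eliminate ⇒ L₀, order ≤ 1·1.
L = (-5 - 12·x) + (2 + 10·x + 12·x^2)·Dx  (order 1).
h: a_k = 3, 15/2, -3/8, 15/16, -303/128, 1545/256, …
ICs: h(0) = 3.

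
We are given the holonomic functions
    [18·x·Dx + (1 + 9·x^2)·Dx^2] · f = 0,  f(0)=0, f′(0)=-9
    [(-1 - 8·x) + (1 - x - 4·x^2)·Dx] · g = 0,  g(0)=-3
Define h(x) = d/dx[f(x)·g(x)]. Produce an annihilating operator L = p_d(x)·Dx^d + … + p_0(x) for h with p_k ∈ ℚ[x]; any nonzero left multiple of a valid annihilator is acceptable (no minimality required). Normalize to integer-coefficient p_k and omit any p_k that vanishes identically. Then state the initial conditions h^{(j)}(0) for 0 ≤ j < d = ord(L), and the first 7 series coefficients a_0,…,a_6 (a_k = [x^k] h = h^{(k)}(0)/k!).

L = (6 + 5022·x^2 + 7776·x^3 + 46656·x^4) + (21 + 186·x + 297·x^2 + 1710·x^3 + 7776·x^4 + 31104·x^5)·Dx + (-4 - 5·x - 119·x^2 + 99·x^3 - 315·x^4 + 1296·x^5 + 3888·x^6)·Dx^2  (order 2).
h: a_k = 27, 54, 162, 648, 4077, 43902/5, 13392, …
ICs: h(0) = 27, h′(0) = 54.

f: a_k = 0, -9, 0, 27, 0, -729/5, 0, …
g: a_k = -3, -3, -15, -27, -87, -195, -543, …
L₀ := L_f ⊗_s L_g (sym. prod.), ord ≤ 2.
h=h₀': d/dx-closure on L₀ ⇒ L.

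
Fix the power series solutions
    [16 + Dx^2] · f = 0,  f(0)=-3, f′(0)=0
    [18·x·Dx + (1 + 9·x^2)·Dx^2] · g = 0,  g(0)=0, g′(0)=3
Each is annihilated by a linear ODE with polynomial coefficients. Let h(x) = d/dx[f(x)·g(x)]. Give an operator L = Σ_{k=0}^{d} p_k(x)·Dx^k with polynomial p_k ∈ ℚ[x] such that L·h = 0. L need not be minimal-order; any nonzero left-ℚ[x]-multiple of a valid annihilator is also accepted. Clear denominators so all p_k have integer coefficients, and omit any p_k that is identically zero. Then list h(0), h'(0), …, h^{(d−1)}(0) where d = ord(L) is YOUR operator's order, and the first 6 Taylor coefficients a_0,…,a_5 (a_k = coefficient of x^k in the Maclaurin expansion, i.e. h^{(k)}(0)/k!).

L = (524992 + 14103936·x^2 + 183342528·x^4 + 608394240·x^6 + 1431032832·x^8 + 3627970560·x^10 + 8707129344·x^12) + (314208·x + 11036736·x^3 + 108591840·x^5 + 419904000·x^7 + 1209323520·x^9 + 2176782336·x^11)·Dx + (38012 + 1098792·x^2 + 14837580·x^4 + 64186992·x^6 + 209112192·x^8 + 589545216·x^10 + 1088391168·x^12)·Dx^2 + (19638·x + 689796·x^3 + 6786990·x^5 + 26244000·x^7 + 75582720·x^9 + 136048896·x^11)·Dx^3 + (325 + 13581·x^2 + 211167·x^4 + 1635147·x^6 + 7479540·x^8 + 22674816·x^10 + 34012224·x^12)·Dx^4  (order 4).
h: a_k = -9, 0, 297, 0, -2289, 0, …
ICs: h(0) = -9, h′(0) = 0, h′′(0) = 594, h′′′(0) = 0.

f: a_k = -3, 0, 24, 0, -32, 0, …
g: a_k = 0, 3, 0, -9, 0, 243/5, …
h₀=f·g: eliminate ⇒ L₀, order ≤ 2·2.
Derive L from L₀ (diff closure).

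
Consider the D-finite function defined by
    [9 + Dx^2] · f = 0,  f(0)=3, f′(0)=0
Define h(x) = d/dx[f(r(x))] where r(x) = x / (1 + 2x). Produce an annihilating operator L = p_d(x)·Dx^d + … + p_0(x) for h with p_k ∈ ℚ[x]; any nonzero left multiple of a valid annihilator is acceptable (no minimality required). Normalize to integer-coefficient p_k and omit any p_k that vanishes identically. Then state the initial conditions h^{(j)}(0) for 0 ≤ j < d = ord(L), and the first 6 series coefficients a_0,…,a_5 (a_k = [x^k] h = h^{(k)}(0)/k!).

L = (33 + 96·x + 96·x^2) + (12 + 72·x + 144·x^2 + 96·x^3)·Dx + (1 + 8·x + 24·x^2 + 32·x^3 + 16·x^4)·Dx^2  (order 2).
h: a_k = 0, -27, 162, -1215/2, 1755, -162729/40, …
ICs: h(0) = 0, h′(0) = -27.

f: a_k = 3, 0, -27/2, 0, 81/8, 0, …
Change of var in L_f (x↦r) gives L₀.
h=h₀': d/dx-closure on L₀ ⇒ L.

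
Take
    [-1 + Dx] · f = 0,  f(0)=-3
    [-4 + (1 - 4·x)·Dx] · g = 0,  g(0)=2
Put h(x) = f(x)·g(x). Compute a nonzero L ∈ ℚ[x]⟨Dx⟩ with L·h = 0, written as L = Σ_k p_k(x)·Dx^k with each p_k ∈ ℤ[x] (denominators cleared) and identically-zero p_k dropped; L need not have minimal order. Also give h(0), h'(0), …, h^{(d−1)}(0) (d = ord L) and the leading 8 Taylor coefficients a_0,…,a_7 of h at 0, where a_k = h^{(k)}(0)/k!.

f: a_k = -3, -3, -3/2, -1/2, -1/8, -1/40, -1/240, -1/1680, …
g: a_k = 2, 8, 32, 128, 512, 2048, 8192, 32768, …
L₀ := L_f ⊗_s L_g (sym. prod.), ord ≤ 1.
L = (5 - 4·x) + (-1 + 4·x)·Dx  (order 1).
h: a_k = -6, -30, -123, -493, -7889/4, -157781/20, -757349/24, -106028861/840, …
ICs: h(0) = -6.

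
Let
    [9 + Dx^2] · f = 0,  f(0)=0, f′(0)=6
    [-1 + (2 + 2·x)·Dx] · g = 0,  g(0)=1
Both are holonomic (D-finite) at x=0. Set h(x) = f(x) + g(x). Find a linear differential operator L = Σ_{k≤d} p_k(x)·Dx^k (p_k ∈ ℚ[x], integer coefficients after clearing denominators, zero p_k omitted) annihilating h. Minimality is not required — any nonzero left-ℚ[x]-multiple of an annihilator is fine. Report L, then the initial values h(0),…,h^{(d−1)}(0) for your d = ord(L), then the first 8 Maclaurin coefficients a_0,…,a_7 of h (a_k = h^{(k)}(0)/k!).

f: a_k = 0, 6, 0, -9, 0, 81/20, 0, -243/280, …
g: a_k = 1, 1/2, -1/8, 1/16, -5/128, 7/256, -21/1024, 33/2048, …
Weyl lclm of L_f,L_g ⇒ L₀ (ord ≤ 3).
L = (-351 - 648·x - 324·x^2) + (630 + 1926·x + 1944·x^2 + 648·x^3)·Dx + (-39 - 72·x - 36·x^2)·Dx^2 + (70 + 214·x + 216·x^2 + 72·x^3)·Dx^3  (order 3).
h: a_k = 1, 13/2, -1/8, -143/16, -5/128, 5219/1280, -21/1024, -61053/71680, …
ICs: h(0) = 1, h′(0) = 13/2, h′′(0) = -1/4.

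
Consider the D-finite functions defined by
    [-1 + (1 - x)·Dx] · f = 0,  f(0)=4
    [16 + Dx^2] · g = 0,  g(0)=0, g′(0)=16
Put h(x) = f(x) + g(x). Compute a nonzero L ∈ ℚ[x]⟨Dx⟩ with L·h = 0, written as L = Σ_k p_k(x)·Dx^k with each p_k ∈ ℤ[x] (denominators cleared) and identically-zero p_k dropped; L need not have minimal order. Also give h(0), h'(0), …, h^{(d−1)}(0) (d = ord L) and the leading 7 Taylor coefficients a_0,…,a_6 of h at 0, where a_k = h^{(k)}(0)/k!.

L = (176 - 256·x + 128·x^2) + (-144 + 400·x - 384·x^2 + 128·x^3)·Dx + (11 - 16·x + 8·x^2)·Dx^2 + (-9 + 25·x - 24·x^2 + 8·x^3)·Dx^3  (order 3).
h: a_k = 4, 20, 4, -116/3, 4, 572/15, 4, …
ICs: h(0) = 4, h′(0) = 20, h′′(0) = 8.

f: a_k = 4, 4, 4, 4, 4, 4, 4, …
g: a_k = 0, 16, 0, -128/3, 0, 512/15, 0, …
Weyl lclm of L_f,L_g ⇒ L₀ (ord ≤ 3).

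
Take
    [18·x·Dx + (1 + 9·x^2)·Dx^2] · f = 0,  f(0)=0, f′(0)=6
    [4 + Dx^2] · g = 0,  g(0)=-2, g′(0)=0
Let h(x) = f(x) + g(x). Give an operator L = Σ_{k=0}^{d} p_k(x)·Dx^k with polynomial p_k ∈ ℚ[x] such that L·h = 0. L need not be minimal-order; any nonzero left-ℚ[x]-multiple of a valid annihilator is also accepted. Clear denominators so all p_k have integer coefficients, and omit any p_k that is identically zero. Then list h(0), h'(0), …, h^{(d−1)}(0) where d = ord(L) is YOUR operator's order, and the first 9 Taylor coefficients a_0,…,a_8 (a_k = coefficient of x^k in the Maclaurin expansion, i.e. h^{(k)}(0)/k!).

f: a_k = 0, 6, 0, -18, 0, 486/5, 0, -4374/7, 0, …
g: a_k = -2, 0, 4, 0, -4/3, 0, 8/45, 0, -4/315, …
L₀ := lclm(L_f,L_g); ord L₀ ≤ 2+2.
L = (-3744·x + 37584·x^3 + 11664·x^5)·Dx + (-28 + 864·x^2 + 10692·x^4 + 5832·x^6)·Dx^2 + (-936·x + 9396·x^3 + 2916·x^5)·Dx^3 + (-7 + 216·x^2 + 2673·x^4 + 1458·x^6)·Dx^4  (order 4).
h: a_k = -2, 6, 4, -18, -4/3, 486/5, 8/45, -4374/7, -4/315, …
ICs: h(0) = -2, h′(0) = 6, h′′(0) = 8, h′′′(0) = -108.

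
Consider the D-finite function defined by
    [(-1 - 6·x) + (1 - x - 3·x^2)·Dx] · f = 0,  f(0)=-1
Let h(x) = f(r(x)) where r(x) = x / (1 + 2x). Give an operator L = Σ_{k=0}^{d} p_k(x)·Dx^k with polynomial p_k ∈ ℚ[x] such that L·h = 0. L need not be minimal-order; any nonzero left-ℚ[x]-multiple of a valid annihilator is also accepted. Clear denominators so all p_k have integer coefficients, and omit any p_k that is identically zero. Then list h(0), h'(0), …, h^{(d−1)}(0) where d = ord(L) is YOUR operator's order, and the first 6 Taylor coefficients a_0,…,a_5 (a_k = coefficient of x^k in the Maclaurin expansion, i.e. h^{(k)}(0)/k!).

f: a_k = -1, -1, -4, -7, -19, -40, …
Substitute x→r, Dx→(1/r')Dx; clear ⇒ L₀.
L = (1 + 8·x) + (-1 - 5·x - 5·x^2 + 2·x^3)·Dx  (order 1).
h: a_k = -1, -1, -2, 5, -17, 56, …
ICs: h(0) = -1.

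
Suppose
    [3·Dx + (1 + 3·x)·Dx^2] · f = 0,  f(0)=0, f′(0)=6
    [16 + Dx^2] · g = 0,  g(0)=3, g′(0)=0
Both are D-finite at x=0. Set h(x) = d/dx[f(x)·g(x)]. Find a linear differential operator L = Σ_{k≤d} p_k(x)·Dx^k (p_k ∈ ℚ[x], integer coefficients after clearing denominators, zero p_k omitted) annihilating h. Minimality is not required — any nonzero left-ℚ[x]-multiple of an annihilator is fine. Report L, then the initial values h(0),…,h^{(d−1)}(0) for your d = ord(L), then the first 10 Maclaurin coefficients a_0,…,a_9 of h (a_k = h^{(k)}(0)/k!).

L = (-252256 - 1400832·x + 774144·x^2 + 36937728·x^3 + 133871616·x^4 + 191102976·x^5 + 95551488·x^6) + (-43296 + 45216·x + 2557440·x^2 + 11404800·x^3 + 19906560·x^4 + 11943936·x^5)·Dx + (-14630 - 16992·x + 831600·x^2 + 6110208·x^3 + 17853696·x^4 + 23887872·x^5 + 11943936·x^6)·Dx^2 + (-2706 + 2826·x + 159840·x^2 + 712800·x^3 + 1244160·x^4 + 746496·x^5)·Dx^3 + (71 + 4410·x + 48951·x^2 + 237600·x^3 + 592920·x^4 + 746496·x^5 + 373248·x^6)·Dx^4  (order 4).
h: a_k = 18, -54, -270, 378, 258, -270, 538/5, -9246/5, 301734/35, -223446/7, …
ICs: h(0) = 18, h′(0) = -54, h′′(0) = -540, h′′′(0) = 2268.

f: a_k = 0, 6, -9, 18, -81/2, 486/5, -243, 4374/7, -6561/4, 4374, …
g: a_k = 3, 0, -24, 0, 32, 0, -256/15, 0, 512/105, 0, …
L₀ := L_f ⊗_s L_g (sym. prod.), ord ≤ 4.
Differentiate: ansatz ord ≤ ord L₀ ⇒ L.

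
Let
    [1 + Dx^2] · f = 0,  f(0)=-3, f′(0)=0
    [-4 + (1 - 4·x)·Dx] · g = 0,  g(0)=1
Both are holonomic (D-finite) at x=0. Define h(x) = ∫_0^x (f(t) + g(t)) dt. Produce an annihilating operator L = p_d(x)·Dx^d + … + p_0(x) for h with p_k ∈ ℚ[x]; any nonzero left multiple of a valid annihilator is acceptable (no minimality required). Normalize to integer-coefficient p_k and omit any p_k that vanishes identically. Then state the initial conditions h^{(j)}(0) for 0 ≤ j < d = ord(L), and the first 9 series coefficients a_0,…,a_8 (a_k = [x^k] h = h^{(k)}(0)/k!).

L = (-388 + 32·x - 64·x^2)·Dx + (33 - 140·x + 48·x^2 - 64·x^3)·Dx^2 + (-388 + 32·x - 64·x^2)·Dx^3 + (33 - 140·x + 48·x^2 - 64·x^3)·Dx^4  (order 4).
h: a_k = 0, -2, 2, 35/6, 16, 2047/40, 512/3, 983041/1680, 2048, …
ICs: h(0) = 0, h′(0) = -2, h′′(0) = 4, h′′′(0) = 35.

f: a_k = -3, 0, 3/2, 0, -1/8, 0, 1/240, 0, -1/13440, …
g: a_k = 1, 4, 16, 64, 256, 1024, 4096, 16384, 65536, …
f+g: L₀ = lclm(L_f,L_g), ord ≤ 2+1.
h=∫₀ˣh₀: take L = L₀·Dx.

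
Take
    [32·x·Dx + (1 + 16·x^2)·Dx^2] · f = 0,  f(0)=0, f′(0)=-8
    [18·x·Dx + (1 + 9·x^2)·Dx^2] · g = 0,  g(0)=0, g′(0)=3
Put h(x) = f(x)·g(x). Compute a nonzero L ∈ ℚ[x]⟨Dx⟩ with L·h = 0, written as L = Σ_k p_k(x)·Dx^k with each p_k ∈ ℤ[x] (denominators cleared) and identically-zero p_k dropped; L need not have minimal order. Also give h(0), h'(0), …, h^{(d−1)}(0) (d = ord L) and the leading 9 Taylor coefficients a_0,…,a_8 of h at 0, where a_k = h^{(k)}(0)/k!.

L = (-3456·x - 144000·x^3 - 1327104·x^5 + 4147200·x^7 + 71663616·x^9)·Dx + (-100 - 11532·x^2 - 259200·x^4 - 1161216·x^6 + 14515200·x^8 + 107495424·x^10)·Dx^2 + (-200·x - 7880·x^3 - 86400·x^5 + 194112·x^7 + 8294400·x^9 + 35831808·x^11)·Dx^3 + (-1 - 50·x^2 - 769·x^4 + 110736·x^8 + 1036800·x^10 + 2985984·x^12)·Dx^4  (order 4).
h: a_k = 0, 0, -24, 0, 200, 0, -10008/5, 0, 156120/7, …
ICs: h(0) = 0, h′(0) = 0, h′′(0) = -48, h′′′(0) = 0.

f: a_k = 0, -8, 0, 128/3, 0, -2048/5, 0, 32768/7, 0, …
g: a_k = 0, 3, 0, -9, 0, 243/5, 0, -2187/7, 0, …
L₀ := L_f ⊗_s L_g (sym. prod.), ord ≤ 4.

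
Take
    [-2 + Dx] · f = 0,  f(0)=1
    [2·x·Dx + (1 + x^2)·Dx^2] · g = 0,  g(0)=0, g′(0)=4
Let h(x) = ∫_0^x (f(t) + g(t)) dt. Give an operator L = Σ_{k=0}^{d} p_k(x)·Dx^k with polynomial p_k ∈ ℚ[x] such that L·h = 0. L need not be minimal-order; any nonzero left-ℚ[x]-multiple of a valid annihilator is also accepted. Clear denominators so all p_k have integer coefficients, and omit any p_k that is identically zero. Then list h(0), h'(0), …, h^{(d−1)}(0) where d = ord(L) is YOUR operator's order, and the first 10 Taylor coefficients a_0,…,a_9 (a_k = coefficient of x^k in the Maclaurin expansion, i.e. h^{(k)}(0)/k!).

L = (2 - 4·x - 6·x^2 - 4·x^3)·Dx^2 + (-3 - x^2 - 2·x^4)·Dx^3 + (1 + x + 2·x^2 + x^3 + x^4)·Dx^4  (order 4).
h: a_k = 0, 1, 3, 2/3, 0, 2/15, 8/45, 4/315, -43/630, 2/2835, …
ICs: h(0) = 0, h′(0) = 1, h′′(0) = 6, h′′′(0) = 4.

f: a_k = 1, 2, 2, 4/3, 2/3, 4/15, 4/45, 8/315, 2/315, 4/2835, …
g: a_k = 0, 4, 0, -4/3, 0, 4/5, 0, -4/7, 0, 4/9, …
f+g: L₀ = lclm(L_f,L_g), ord ≤ 1+2.
Integrate: L := L₀·Dx.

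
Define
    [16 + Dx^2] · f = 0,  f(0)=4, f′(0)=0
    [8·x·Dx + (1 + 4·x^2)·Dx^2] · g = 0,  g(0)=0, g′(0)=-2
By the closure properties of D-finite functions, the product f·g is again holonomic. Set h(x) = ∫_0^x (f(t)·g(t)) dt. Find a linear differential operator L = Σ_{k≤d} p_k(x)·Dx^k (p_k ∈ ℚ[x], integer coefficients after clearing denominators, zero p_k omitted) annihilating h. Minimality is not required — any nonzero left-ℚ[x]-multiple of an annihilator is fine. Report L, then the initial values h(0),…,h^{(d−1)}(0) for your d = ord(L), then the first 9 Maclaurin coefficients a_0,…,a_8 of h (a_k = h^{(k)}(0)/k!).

L = (2560 + 29696·x^2 + 118784·x^4 + 262144·x^6 + 262144·x^8)·Dx + (1536·x + 14336·x^3 + 49152·x^5 + 65536·x^7)·Dx^2 + (240 + 3008·x^2 + 13824·x^4 + 32768·x^6 + 32768·x^8)·Dx^3 + (96·x + 896·x^3 + 3072·x^5 + 4096·x^7)·Dx^4 + (5 + 72·x^2 + 400·x^4 + 1024·x^6 + 1024·x^8)·Dx^5  (order 5).
h: a_k = 0, 0, -4, 0, 56/3, 0, -1472/45, 0, 17216/315, …
ICs: h(0) = 0, h′(0) = 0, h′′(0) = -8, h′′′(0) = 0, h′′′′(0) = 448.

f: a_k = 4, 0, -32, 0, 128/3, 0, -1024/45, 0, 2048/315, …
g: a_k = 0, -2, 0, 8/3, 0, -32/5, 0, 128/7, 0, …
Product ⇒ symmetric product L₀, ord ≤ 4.
h=∫₀ˣh₀: take L = L₀·Dx.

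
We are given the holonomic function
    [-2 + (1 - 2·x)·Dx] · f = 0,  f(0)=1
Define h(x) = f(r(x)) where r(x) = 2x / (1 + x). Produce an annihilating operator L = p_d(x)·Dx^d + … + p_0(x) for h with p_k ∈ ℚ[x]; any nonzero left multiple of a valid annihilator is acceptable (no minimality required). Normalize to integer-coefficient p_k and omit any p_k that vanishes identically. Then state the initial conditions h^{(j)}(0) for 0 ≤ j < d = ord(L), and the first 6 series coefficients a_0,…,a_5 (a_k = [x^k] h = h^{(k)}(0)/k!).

f: a_k = 1, 2, 4, 8, 16, 32, …
f∘r: x↦r, Dx↦Dx/r' in L_f ⇒ L₀.
L = 4 + (-1 + 2·x + 3·x^2)·Dx  (order 1).
h: a_k = 1, 4, 12, 36, 108, 324, …
ICs: h(0) = 1.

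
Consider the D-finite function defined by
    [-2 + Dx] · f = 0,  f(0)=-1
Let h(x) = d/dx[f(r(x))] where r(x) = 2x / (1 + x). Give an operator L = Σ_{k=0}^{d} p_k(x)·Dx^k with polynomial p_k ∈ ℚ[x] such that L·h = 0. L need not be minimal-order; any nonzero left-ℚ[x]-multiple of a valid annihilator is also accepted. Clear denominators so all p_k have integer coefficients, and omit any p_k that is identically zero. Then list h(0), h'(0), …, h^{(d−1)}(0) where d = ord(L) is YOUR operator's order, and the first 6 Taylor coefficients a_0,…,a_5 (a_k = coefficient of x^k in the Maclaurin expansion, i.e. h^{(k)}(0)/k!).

L = (2 - 2·x) + (-1 - 2·x - x^2)·Dx  (order 1).
h: a_k = -4, -8, 4, 16/3, -28/3, 88/15, …
ICs: h(0) = -4.

f: a_k = -1, -2, -2, -4/3, -2/3, -4/15, …
f∘r: x↦r, Dx↦Dx/r' in L_f ⇒ L₀.
h=h₀': d/dx-closure on L₀ ⇒ L.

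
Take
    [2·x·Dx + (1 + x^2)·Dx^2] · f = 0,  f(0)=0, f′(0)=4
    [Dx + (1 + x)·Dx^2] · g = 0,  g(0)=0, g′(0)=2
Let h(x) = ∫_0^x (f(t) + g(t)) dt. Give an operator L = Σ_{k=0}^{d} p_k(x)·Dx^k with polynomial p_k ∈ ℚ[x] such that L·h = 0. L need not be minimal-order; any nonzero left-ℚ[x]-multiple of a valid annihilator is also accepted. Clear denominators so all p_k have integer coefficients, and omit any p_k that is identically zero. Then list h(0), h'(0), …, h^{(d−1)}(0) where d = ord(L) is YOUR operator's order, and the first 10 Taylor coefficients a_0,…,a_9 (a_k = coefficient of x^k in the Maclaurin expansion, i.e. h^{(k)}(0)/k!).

f: a_k = 0, 4, 0, -4/3, 0, 4/5, 0, -4/7, 0, 4/9, …
g: a_k = 0, 2, -1, 2/3, -1/2, 2/5, -1/3, 2/7, -1/4, 2/9, …
h₀=f+g: left-lcm gives L₀, ord ≤ 4.
h=∫₀ˣh₀: take L = L₀·Dx.
L = (-2 - 6·x + 6·x^2 + 2·x^3)·Dx^2 + (-4 - 4·x + 12·x^3 + 4·x^4)·Dx^3 + (-1 + x + 2·x^2 + 2·x^3 + 3·x^4 + x^5)·Dx^4  (order 4).
h: a_k = 0, 0, 3, -1/3, -1/6, -1/10, 1/5, -1/21, -1/28, -1/36, …
ICs: h(0) = 0, h′(0) = 0, h′′(0) = 6, h′′′(0) = -2.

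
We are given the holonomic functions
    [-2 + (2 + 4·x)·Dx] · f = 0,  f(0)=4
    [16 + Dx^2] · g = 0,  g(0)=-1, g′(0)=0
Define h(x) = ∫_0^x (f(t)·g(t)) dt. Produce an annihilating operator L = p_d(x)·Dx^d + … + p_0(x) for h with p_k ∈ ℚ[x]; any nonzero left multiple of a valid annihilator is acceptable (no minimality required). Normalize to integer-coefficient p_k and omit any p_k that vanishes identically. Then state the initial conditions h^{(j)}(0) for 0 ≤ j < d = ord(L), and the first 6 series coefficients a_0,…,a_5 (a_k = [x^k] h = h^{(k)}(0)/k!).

L = (19 + 64·x + 64·x^2)·Dx + (-2 - 4·x)·Dx^2 + (1 + 4·x + 4·x^2)·Dx^3  (order 3).
h: a_k = 0, -4, -2, 34/3, 15/2, -337/30, …
ICs: h(0) = 0, h′(0) = -4, h′′(0) = -4.

f: a_k = 4, 4, -2, 2, -5/2, 7/2, …
g: a_k = -1, 0, 8, 0, -32/3, 0, …
f·g: L₀ = L_f ⊗_s L_g, ord ≤ 1·2.
Integrate: L := L₀·Dx.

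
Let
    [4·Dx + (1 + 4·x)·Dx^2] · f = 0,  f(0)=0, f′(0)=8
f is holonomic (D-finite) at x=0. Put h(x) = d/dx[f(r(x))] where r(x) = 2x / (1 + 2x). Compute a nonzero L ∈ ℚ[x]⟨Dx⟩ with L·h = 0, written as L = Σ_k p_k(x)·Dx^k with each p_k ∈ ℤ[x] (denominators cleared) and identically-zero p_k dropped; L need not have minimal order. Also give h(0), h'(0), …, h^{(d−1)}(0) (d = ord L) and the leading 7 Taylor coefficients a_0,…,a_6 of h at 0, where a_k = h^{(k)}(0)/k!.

f: a_k = 0, 8, -16, 128/3, -128, 2048/5, -4096/3, …
f∘r: x↦r, Dx↦Dx/r' in L_f ⇒ L₀.
Differentiate: ansatz ord ≤ ord L₀ ⇒ L.
L = (12 + 40·x) + (1 + 12·x + 20·x^2)·Dx  (order 1).
h: a_k = 16, -192, 1984, -19968, 199936, -1999872, 19999744, …
ICs: h(0) = 16.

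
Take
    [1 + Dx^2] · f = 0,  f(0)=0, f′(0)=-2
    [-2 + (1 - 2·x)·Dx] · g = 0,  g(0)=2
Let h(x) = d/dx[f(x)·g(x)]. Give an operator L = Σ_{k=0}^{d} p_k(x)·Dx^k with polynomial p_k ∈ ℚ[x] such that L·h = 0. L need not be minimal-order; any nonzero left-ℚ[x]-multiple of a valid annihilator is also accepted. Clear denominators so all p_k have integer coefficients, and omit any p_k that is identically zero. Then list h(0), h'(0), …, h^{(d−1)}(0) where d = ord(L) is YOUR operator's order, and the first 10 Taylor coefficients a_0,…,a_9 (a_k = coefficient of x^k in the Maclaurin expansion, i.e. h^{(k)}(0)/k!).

f: a_k = 0, -2, 0, 1/3, 0, -1/60, 0, 1/2520, 0, -1/181440, …
g: a_k = 2, 4, 8, 16, 32, 64, 128, 256, 512, 1024, …
Product ⇒ symmetric product L₀, ord ≤ 2.
h=h₀': d/dx-closure on L₀ ⇒ L.
L = (-7 - 4·x + 4·x^2) + (-4 + 8·x)·Dx + (1 - 4·x + 4·x^2)·Dx^2  (order 2).
h: a_k = -4, -16, -46, -368/3, -1841/6, -3682/5, -309287/180, -1237148/315, -12724951/1440, -12724951/648, …
ICs: h(0) = -4, h′(0) = -16.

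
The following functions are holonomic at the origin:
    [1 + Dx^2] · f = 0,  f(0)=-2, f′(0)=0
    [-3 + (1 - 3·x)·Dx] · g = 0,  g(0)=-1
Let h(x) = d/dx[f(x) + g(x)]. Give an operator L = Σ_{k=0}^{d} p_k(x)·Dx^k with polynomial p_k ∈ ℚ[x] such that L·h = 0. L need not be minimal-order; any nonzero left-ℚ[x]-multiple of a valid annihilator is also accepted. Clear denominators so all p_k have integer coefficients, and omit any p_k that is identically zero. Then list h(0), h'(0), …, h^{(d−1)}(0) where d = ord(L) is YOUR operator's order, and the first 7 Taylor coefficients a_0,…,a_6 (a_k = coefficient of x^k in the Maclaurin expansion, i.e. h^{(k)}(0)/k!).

L = (654 - 36·x + 54·x^2) + (-55 + 171·x - 27·x^2 + 27·x^3)·Dx + (654 - 36·x + 54·x^2)·Dx^2 + (-55 + 171·x - 27·x^2 + 27·x^3)·Dx^3  (order 3).
h: a_k = -3, -16, -81, -973/3, -1215, -262439/60, -15309, …
ICs: h(0) = -3, h′(0) = -16, h′′(0) = -162.

f: a_k = -2, 0, 1, 0, -1/12, 0, 1/360, …
g: a_k = -1, -3, -9, -27, -81, -243, -729, …
Sum ⇒ L₀ = lclm(L_f,L_g) in ℚ(x)⟨Dx⟩.
Differentiate: ansatz ord ≤ ord L₀ ⇒ L.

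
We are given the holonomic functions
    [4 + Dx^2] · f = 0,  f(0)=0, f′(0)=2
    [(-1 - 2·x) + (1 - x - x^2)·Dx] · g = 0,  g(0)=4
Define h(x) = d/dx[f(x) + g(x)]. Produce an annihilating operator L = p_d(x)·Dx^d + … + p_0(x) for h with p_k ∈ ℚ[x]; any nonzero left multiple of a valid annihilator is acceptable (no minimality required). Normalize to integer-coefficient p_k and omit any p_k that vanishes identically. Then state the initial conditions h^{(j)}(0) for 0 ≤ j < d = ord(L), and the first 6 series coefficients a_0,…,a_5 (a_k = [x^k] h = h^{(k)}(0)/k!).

f: a_k = 0, 2, 0, -4/3, 0, 4/15, …
g: a_k = 4, 4, 8, 12, 20, 32, …
Sum ⇒ L₀ = lclm(L_f,L_g) in ℚ(x)⟨Dx⟩.
Derive L from L₀ (diff closure).
L = (272 + 704·x + 880·x^2 + 400·x^3 + 320·x^4 + 144·x^5 + 48·x^6) + (-44 - 52·x + 108·x^2 + 80·x^3 + 40·x^4 + 72·x^5 + 56·x^6 + 16·x^7)·Dx + (68 + 176·x + 220·x^2 + 100·x^3 + 80·x^4 + 36·x^5 + 12·x^6)·Dx^2 + (-11 - 13·x + 27·x^2 + 20·x^3 + 10·x^4 + 18·x^5 + 14·x^6 + 4·x^7)·Dx^3  (order 3).
h: a_k = 6, 16, 32, 80, 484/3, 312, …
ICs: h(0) = 6, h′(0) = 16, h′′(0) = 64.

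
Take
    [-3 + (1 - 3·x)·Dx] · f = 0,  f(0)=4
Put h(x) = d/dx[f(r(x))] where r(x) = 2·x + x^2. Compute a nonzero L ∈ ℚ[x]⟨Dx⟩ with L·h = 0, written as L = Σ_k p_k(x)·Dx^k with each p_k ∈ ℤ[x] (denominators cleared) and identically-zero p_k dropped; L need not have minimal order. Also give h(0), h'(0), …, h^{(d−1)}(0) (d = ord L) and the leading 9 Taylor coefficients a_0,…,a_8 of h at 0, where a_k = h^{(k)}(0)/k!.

f: a_k = 4, 12, 36, 108, 324, 972, 2916, 8748, 26244, …
Substitute x→r, Dx→(1/r')Dx; clear ⇒ L₀.
Derive L from L₀ (diff closure).
L = (13 + 18·x + 9·x^2) + (-1 + 5·x + 9·x^2 + 3·x^3)·Dx  (order 1).
h: a_k = 24, 312, 3024, 26064, 210600, 1633608, 12319776, 91012896, 661856184, …
ICs: h(0) = 24.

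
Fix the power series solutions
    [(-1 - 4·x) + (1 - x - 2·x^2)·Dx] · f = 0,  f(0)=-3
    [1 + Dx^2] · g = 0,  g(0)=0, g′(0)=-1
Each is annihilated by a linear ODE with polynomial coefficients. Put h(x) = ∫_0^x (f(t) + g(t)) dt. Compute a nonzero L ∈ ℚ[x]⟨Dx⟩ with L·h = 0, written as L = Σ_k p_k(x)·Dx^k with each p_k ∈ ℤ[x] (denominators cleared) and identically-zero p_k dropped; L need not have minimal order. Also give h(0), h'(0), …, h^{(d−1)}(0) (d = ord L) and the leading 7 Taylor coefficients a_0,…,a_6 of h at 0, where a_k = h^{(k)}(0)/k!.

L = (31 + 146·x + 133·x^2 + 184·x^3 + 20·x^4 + 16·x^5)·Dx + (-7 - 3·x + 3·x^2 + 37·x^3 + 42·x^4 + 12·x^5 + 8·x^6)·Dx^2 + (31 + 146·x + 133·x^2 + 184·x^3 + 20·x^4 + 16·x^5)·Dx^3 + (-7 - 3·x + 3·x^2 + 37·x^3 + 42·x^4 + 12·x^5 + 8·x^6)·Dx^4  (order 4).
h: a_k = 0, -3, -2, -3, -89/24, -33/5, -7561/720, …
ICs: h(0) = 0, h′(0) = -3, h′′(0) = -4, h′′′(0) = -18.

f: a_k = -3, -3, -9, -15, -33, -63, -129, …
g: a_k = 0, -1, 0, 1/6, 0, -1/120, 0, …
L₀ := lclm(L_f,L_g); ord L₀ ≤ 1+2.
Integrate: L := L₀·Dx.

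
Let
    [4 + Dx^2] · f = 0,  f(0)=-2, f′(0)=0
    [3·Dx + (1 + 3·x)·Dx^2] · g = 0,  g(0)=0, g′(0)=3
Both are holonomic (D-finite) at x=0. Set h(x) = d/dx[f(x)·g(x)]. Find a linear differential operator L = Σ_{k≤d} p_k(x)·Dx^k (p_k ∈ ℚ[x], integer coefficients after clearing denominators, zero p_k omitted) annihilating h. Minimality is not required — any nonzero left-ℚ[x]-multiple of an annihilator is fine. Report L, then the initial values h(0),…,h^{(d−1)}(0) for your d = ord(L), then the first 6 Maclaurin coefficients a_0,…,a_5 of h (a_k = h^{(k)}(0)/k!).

L = (-21880 - 49536·x - 195264·x^2 - 252288·x^3 + 225504·x^4 + 746496·x^5 + 373248·x^6) + (-9384 - 44856·x - 47520·x^2 + 90720·x^3 + 311040·x^4 + 186624·x^5)·Dx + (-6026 - 16344·x - 53892·x^2 - 32832·x^3 + 182736·x^4 + 373248·x^5 + 186624·x^6)·Dx^2 + (-2346 - 11214·x - 11880·x^2 + 22680·x^3 + 77760·x^4 + 46656·x^5)·Dx^3 + (-139 - 990·x - 1269·x^2 + 7560·x^3 + 31590·x^4 + 46656·x^5 + 23328·x^6)·Dx^4  (order 4).
h: a_k = -6, 18, -18, 90, -326, 1008, …
ICs: h(0) = -6, h′(0) = 18, h′′(0) = -36, h′′′(0) = 540.

f: a_k = -2, 0, 4, 0, -4/3, 0, …
g: a_k = 0, 3, -9/2, 9, -81/4, 243/5, …
Product ⇒ symmetric product L₀, ord ≤ 4.
h₀' ⇒ L via d/dx closure of L₀.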